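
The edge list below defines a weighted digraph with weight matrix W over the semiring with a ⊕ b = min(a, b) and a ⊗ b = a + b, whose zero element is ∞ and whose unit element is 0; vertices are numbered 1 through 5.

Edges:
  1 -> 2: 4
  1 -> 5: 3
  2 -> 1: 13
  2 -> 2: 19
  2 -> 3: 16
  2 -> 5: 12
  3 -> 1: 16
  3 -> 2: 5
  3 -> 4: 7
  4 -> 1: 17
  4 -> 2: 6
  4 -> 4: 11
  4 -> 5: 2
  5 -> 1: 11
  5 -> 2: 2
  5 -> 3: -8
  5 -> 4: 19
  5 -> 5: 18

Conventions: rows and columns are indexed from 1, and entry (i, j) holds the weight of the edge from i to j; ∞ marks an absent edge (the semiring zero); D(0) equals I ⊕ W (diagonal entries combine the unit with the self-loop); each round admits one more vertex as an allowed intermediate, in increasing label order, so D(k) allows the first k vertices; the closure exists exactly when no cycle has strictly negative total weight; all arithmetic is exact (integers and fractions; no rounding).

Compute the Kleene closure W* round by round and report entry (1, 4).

D(0):
  [0, 4, ∞, ∞, 3]
  [13, 0, 16, ∞, 12]
  [16, 5, 0, 7, ∞]
  [17, 6, ∞, 0, 2]
  [11, 2, -8, 19, 0]
D(1):
  [0, 4, ∞, ∞, 3]
  [13, 0, 16, ∞, 12]
  [16, 5, 0, 7, 19]
  [17, 6, ∞, 0, 2]
  [11, 2, -8, 19, 0]
D(2):
  [0, 4, 20, ∞, 3]
  [13, 0, 16, ∞, 12]
  [16, 5, 0, 7, 17]
  [17, 6, 22, 0, 2]
  [11, 2, -8, 19, 0]
D(3):
  [0, 4, 20, 27, 3]
  [13, 0, 16, 23, 12]
  [16, 5, 0, 7, 17]
  [17, 6, 22, 0, 2]
  [8, -3, -8, -1, 0]
D(4):
  [0, 4, 20, 27, 3]
  [13, 0, 16, 23, 12]
  [16, 5, 0, 7, 9]
  [17, 6, 22, 0, 2]
  [8, -3, -8, -1, 0]
D(5):
  [0, 0, -5, 2, 3]
  [13, 0, 4, 11, 12]
  [16, 5, 0, 7, 9]
  [10, -1, -6, 0, 2]
  [8, -3, -8, -1, 0]
Answer: W*[1][4] = 2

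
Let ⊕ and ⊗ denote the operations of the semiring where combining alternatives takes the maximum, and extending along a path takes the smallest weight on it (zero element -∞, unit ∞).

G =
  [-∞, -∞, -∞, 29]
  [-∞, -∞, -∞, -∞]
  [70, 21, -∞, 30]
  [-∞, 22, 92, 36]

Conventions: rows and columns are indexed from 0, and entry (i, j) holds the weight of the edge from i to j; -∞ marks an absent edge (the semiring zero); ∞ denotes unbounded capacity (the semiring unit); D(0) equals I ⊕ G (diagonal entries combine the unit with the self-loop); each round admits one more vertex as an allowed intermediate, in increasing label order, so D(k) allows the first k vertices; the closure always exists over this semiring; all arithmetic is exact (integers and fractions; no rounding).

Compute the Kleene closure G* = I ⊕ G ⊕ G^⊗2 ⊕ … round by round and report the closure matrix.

D(0):
  [∞, -∞, -∞, 29]
  [-∞, ∞, -∞, -∞]
  [70, 21, ∞, 30]
  [-∞, 22, 92, ∞]
D(1):
  [∞, -∞, -∞, 29]
  [-∞, ∞, -∞, -∞]
  [70, 21, ∞, 30]
  [-∞, 22, 92, ∞]
D(2):
  [∞, -∞, -∞, 29]
  [-∞, ∞, -∞, -∞]
  [70, 21, ∞, 30]
  [-∞, 22, 92, ∞]
D(3):
  [∞, -∞, -∞, 29]
  [-∞, ∞, -∞, -∞]
  [70, 21, ∞, 30]
  [70, 22, 92, ∞]
D(4):
  [∞, 22, 29, 29]
  [-∞, ∞, -∞, -∞]
  [70, 22, ∞, 30]
  [70, 22, 92, ∞]
Answer: G* = [[∞, 22, 29, 29], [-∞, ∞, -∞, -∞], [70, 22, ∞, 30], [70, 22, 92, ∞]]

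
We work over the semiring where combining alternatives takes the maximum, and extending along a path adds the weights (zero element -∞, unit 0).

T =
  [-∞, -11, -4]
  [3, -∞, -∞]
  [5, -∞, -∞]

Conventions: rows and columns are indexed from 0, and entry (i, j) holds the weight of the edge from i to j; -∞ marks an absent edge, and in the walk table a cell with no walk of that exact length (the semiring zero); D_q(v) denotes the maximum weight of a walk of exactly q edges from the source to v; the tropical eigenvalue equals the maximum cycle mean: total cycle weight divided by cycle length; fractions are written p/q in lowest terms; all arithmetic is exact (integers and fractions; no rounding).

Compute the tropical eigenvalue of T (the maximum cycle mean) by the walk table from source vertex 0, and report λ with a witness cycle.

q=0: [0, -∞, -∞]
q=1: [-∞, -11, -4]
q=2: [1, -∞, -∞]
q=3: [-∞, -10, -3]
Optimal cycle mean attained by: cycle 0->2->0, total (-4) + 5, length 2.
Answer: λ = 1/2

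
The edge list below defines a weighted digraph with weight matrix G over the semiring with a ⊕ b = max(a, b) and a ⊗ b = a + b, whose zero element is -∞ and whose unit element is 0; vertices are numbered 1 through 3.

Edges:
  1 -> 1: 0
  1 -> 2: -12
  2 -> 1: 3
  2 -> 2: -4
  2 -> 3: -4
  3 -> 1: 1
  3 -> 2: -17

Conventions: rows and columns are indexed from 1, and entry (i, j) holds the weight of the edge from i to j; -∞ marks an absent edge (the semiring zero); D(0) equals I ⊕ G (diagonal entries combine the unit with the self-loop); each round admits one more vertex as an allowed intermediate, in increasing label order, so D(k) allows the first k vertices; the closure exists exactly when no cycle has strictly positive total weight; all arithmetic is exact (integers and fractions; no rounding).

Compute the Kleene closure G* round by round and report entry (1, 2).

D(0):
  [0, -12, -∞]
  [3, 0, -4]
  [1, -17, 0]
D(1):
  [0, -12, -∞]
  [3, 0, -4]
  [1, -11, 0]
D(2):
  [0, -12, -16]
  [3, 0, -4]
  [1, -11, 0]
D(3):
  [0, -12, -16]
  [3, 0, -4]
  [1, -11, 0]
Answer: G*[1][2] = -12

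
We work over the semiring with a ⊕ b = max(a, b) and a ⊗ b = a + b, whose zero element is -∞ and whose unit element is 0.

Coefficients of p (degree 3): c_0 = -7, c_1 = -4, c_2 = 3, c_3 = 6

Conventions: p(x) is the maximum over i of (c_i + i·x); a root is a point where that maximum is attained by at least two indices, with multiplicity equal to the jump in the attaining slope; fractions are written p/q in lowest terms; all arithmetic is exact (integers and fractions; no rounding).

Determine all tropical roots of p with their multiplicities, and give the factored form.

hull edge (i=0, c=-7) to (i=2, c=3): slope 5, span 2
hull edge (i=2, c=3) to (i=3, c=6): slope 3, span 1
Factored form: p(x) = 6 ⊗ (x ⊕ (-5)) ⊗ (x ⊕ (-5)) ⊗ (x ⊕ (-3))
Answer: roots = -5 (mult 2), -3 (mult 1)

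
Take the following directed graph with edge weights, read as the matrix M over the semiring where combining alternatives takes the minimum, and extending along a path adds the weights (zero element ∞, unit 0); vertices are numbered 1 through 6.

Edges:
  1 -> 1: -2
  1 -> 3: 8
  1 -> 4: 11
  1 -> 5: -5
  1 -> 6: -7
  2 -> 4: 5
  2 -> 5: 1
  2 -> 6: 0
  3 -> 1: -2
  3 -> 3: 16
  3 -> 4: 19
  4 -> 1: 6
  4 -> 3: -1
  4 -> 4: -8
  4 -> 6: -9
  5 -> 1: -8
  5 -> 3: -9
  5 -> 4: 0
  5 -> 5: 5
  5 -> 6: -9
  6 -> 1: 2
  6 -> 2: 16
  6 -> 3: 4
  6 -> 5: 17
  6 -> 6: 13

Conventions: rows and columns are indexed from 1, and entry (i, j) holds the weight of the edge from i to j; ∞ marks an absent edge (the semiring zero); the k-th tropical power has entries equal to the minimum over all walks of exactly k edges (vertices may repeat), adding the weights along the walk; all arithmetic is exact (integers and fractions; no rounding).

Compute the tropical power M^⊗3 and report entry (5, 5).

M^⊗2:
  [-13, 9, -14, -5, -7, -14]
  [-7, 16, -8, -3, 6, -8]
  [-4, ∞, 6, 9, -7, -9]
  [-7, 7, -9, -16, 1, -17]
  [-11, 7, -5, -8, -13, -15]
  [0, 29, 8, 13, -3, -5]
M^⊗3:
  [-16, 2, -16, -13, -18, -20]
  [-10, 8, -4, -11, -12, -14]
  [-15, 7, -16, -7, -9, -16]
  [-15, -1, -17, -24, -12, -25]
  [-21, 1, -22, -16, -16, -22]
  [-11, 11, -12, -3, -5, -12]
Key observation: the optimum is the walk 5->3->1->5, with weight (-9) + (-2) + (-5) = -16.
Optimal value attained by: walk 5->3->1->5.
Answer: (M^⊗3)[5][5] = -16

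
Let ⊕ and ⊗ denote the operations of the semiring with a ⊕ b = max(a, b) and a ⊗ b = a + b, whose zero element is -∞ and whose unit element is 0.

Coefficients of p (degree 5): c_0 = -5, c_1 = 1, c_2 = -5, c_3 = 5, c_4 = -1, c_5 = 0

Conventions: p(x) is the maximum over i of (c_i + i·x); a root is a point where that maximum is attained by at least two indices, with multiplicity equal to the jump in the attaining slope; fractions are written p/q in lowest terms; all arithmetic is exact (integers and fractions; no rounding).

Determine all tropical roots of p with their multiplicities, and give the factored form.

hull edge (i=0, c=-5) to (i=1, c=1): slope 6, span 1
hull edge (i=1, c=1) to (i=3, c=5): slope 2, span 2
hull edge (i=3, c=5) to (i=5, c=0): slope -5/2, span 2
Factored form: p(x) = 0 ⊗ (x ⊕ (-6)) ⊗ (x ⊕ (-2)) ⊗ (x ⊕ (-2)) ⊗ (x ⊕ 5/2) ⊗ (x ⊕ 5/2)
Answer: roots = -6 (mult 1), -2 (mult 2), 5/2 (mult 2)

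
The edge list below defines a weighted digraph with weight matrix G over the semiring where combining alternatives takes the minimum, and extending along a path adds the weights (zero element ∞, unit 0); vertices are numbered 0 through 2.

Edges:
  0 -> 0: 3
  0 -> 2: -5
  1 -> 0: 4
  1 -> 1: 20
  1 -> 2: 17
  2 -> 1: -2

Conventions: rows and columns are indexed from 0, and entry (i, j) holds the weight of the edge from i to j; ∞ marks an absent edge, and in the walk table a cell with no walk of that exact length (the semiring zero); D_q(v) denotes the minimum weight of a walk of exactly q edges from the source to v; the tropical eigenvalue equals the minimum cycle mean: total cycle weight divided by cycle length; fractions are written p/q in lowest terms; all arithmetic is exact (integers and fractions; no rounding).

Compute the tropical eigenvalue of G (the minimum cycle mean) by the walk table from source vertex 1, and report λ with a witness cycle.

q=0: [∞, 0, ∞]
q=1: [4, 20, 17]
q=2: [7, 15, -1]
q=3: [10, -3, 2]
Optimal cycle mean attained by: cycle 0->2->1->0, total (-5) + (-2) + 4, length 3.
Answer: λ = -1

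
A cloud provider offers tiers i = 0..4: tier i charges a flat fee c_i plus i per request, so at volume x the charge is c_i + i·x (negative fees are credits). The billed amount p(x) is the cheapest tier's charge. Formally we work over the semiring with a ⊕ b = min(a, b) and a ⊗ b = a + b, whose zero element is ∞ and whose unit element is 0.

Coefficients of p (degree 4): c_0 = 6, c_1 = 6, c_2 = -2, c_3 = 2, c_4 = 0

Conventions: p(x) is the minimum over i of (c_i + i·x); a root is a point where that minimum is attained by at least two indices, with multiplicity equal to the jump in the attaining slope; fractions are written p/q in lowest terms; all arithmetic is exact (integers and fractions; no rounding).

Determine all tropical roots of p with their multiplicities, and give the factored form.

hull edge (i=0, c=6) to (i=2, c=-2): slope -4, span 2
hull edge (i=2, c=-2) to (i=4, c=0): slope 1, span 2
Factored form: p(x) = 0 ⊗ (x ⊕ (-1)) ⊗ (x ⊕ (-1)) ⊗ (x ⊕ 4) ⊗ (x ⊕ 4)
Answer: roots = -1 (mult 2), 4 (mult 2)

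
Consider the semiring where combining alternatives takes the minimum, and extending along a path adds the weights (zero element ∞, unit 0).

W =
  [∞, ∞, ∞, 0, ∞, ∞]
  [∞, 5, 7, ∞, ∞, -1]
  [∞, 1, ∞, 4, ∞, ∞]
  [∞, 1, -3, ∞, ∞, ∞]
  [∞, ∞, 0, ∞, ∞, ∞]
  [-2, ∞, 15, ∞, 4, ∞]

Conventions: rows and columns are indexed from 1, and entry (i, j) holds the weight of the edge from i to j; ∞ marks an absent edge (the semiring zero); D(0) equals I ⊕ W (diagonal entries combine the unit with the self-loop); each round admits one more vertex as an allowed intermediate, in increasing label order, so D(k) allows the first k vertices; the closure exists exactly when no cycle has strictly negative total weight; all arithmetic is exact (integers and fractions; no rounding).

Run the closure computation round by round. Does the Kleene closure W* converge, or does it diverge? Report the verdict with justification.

D(0):
  [0, ∞, ∞, 0, ∞, ∞]
  [∞, 0, 7, ∞, ∞, -1]
  [∞, 1, 0, 4, ∞, ∞]
  [∞, 1, -3, 0, ∞, ∞]
  [∞, ∞, 0, ∞, 0, ∞]
  [-2, ∞, 15, ∞, 4, 0]
D(1):
  [0, ∞, ∞, 0, ∞, ∞]
  [∞, 0, 7, ∞, ∞, -1]
  [∞, 1, 0, 4, ∞, ∞]
  [∞, 1, -3, 0, ∞, ∞]
  [∞, ∞, 0, ∞, 0, ∞]
  [-2, ∞, 15, -2, 4, 0]
D(2):
  [0, ∞, ∞, 0, ∞, ∞]
  [∞, 0, 7, ∞, ∞, -1]
  [∞, 1, 0, 4, ∞, 0]
  [∞, 1, -3, 0, ∞, 0]
  [∞, ∞, 0, ∞, 0, ∞]
  [-2, ∞, 15, -2, 4, 0]
D(3):
  [0, ∞, ∞, 0, ∞, ∞]
  [∞, 0, 7, 11, ∞, -1]
  [∞, 1, 0, 4, ∞, 0]
  [∞, -2, -3, 0, ∞, -3]
  [∞, 1, 0, 4, 0, 0]
  [-2, 16, 15, -2, 4, 0]
Detection: at round 4, diagonal entry (6, 6) turns strictly negative.
Key observation: the cycle 6->1->4->2->6 has total weight (-2) + 0 + 1 + (-1), which is strictly negative.
Answer: DIVERGES — negative cycle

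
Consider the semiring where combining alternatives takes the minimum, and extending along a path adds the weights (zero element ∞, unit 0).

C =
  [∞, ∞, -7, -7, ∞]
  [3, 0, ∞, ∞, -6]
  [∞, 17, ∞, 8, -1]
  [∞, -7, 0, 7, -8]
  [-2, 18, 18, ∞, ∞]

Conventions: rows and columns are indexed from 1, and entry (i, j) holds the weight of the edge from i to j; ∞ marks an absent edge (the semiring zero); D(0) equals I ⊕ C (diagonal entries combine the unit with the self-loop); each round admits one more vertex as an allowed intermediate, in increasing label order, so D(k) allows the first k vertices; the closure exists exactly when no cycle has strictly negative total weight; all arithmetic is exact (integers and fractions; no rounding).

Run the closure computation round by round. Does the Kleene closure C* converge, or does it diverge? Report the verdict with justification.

D(0):
  [0, ∞, -7, -7, ∞]
  [3, 0, ∞, ∞, -6]
  [∞, 17, 0, 8, -1]
  [∞, -7, 0, 0, -8]
  [-2, 18, 18, ∞, 0]
D(1):
  [0, ∞, -7, -7, ∞]
  [3, 0, -4, -4, -6]
  [∞, 17, 0, 8, -1]
  [∞, -7, 0, 0, -8]
  [-2, 18, -9, -9, 0]
Detection: at round 2, diagonal entry (4, 4) turns strictly negative.
Key observation: the cycle 4->2->1->4 has total weight (-7) + 3 + (-7), which is strictly negative.
Answer: DIVERGES — negative cycle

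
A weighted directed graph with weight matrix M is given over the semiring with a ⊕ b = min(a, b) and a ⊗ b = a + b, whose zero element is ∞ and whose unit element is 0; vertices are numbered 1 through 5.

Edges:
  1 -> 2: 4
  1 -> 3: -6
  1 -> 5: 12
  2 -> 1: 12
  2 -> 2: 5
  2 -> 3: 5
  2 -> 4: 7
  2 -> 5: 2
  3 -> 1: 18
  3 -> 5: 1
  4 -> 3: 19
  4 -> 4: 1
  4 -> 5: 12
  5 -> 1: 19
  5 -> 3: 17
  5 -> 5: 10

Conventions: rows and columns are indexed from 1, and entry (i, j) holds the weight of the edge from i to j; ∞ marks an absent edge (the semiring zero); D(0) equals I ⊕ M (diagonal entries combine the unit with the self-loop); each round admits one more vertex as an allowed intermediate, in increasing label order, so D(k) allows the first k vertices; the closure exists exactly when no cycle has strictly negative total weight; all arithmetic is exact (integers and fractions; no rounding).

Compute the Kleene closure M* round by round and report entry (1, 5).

D(0):
  [0, 4, -6, ∞, 12]
  [12, 0, 5, 7, 2]
  [18, ∞, 0, ∞, 1]
  [∞, ∞, 19, 0, 12]
  [19, ∞, 17, ∞, 0]
D(1):
  [0, 4, -6, ∞, 12]
  [12, 0, 5, 7, 2]
  [18, 22, 0, ∞, 1]
  [∞, ∞, 19, 0, 12]
  [19, 23, 13, ∞, 0]
D(2):
  [0, 4, -6, 11, 6]
  [12, 0, 5, 7, 2]
  [18, 22, 0, 29, 1]
  [∞, ∞, 19, 0, 12]
  [19, 23, 13, 30, 0]
D(3):
  [0, 4, -6, 11, -5]
  [12, 0, 5, 7, 2]
  [18, 22, 0, 29, 1]
  [37, 41, 19, 0, 12]
  [19, 23, 13, 30, 0]
D(4):
  [0, 4, -6, 11, -5]
  [12, 0, 5, 7, 2]
  [18, 22, 0, 29, 1]
  [37, 41, 19, 0, 12]
  [19, 23, 13, 30, 0]
D(5):
  [0, 4, -6, 11, -5]
  [12, 0, 5, 7, 2]
  [18, 22, 0, 29, 1]
  [31, 35, 19, 0, 12]
  [19, 23, 13, 30, 0]
Answer: M*[1][5] = -5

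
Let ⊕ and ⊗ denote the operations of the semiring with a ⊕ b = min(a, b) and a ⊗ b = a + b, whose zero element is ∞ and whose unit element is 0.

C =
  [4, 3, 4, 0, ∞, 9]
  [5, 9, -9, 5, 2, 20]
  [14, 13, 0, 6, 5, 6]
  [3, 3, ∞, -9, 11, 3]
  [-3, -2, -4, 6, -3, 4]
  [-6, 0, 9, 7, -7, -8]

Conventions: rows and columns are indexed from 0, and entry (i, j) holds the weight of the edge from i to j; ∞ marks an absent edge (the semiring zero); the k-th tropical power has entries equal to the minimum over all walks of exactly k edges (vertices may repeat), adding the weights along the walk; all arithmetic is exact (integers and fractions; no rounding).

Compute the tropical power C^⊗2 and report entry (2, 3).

C^⊗2:
  [3, 3, -6, -9, 2, 1]
  [-1, 0, -9, -4, -4, -3]
  [0, 3, 0, -3, -1, -2]
  [-6, -6, -6, -18, -4, -6]
  [-6, -5, -11, -3, -6, -4]
  [-14, -9, -11, -6, -15, -16]
Key observation: the optimum is the walk 2->3->3, with weight 6 + (-9) = -3.
Optimal value attained by: walk 2->3->3.
Answer: (C^⊗2)[2][3] = -3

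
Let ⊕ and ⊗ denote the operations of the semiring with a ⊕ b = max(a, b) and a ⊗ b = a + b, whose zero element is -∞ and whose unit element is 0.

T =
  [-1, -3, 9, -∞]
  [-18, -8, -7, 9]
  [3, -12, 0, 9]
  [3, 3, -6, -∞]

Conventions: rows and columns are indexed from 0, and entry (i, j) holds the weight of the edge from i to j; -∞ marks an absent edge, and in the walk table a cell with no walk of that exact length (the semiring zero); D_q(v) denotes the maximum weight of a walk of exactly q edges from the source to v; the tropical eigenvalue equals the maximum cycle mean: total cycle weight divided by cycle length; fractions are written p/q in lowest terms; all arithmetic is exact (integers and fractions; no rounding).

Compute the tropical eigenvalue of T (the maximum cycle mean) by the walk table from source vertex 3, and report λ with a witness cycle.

q=0: [-∞, -∞, -∞, 0]
q=1: [3, 3, -6, -∞]
q=2: [2, 0, 12, 12]
q=3: [15, 15, 12, 21]
q=4: [24, 24, 24, 24]
Optimal cycle mean attained by: cycle 0->2->3->0, total 9 + 9 + 3, length 3.
Answer: λ = 7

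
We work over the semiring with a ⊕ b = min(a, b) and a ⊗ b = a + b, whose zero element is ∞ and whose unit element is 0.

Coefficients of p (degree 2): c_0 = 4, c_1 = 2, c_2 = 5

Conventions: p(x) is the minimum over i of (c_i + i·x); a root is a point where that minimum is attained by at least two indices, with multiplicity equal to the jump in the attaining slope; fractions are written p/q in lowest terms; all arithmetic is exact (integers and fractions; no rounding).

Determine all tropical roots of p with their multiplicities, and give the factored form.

hull edge (i=0, c=4) to (i=1, c=2): slope -2, span 1
hull edge (i=1, c=2) to (i=2, c=5): slope 3, span 1
Factored form: p(x) = 5 ⊗ (x ⊕ (-3)) ⊗ (x ⊕ 2)
Answer: roots = -3 (mult 1), 2 (mult 1)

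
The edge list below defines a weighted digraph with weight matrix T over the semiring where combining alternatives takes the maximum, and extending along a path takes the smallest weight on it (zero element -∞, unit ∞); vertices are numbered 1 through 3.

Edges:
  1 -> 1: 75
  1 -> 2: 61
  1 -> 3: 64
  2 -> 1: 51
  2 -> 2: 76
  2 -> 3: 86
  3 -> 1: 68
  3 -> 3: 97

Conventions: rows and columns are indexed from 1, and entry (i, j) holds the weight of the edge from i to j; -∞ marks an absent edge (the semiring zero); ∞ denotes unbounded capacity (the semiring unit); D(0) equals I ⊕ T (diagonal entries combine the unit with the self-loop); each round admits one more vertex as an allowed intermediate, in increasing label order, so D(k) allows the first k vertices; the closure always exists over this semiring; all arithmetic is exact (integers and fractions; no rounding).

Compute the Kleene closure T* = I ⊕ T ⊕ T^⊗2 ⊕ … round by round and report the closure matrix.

D(0):
  [∞, 61, 64]
  [51, ∞, 86]
  [68, -∞, ∞]
D(1):
  [∞, 61, 64]
  [51, ∞, 86]
  [68, 61, ∞]
D(2):
  [∞, 61, 64]
  [51, ∞, 86]
  [68, 61, ∞]
D(3):
  [∞, 61, 64]
  [68, ∞, 86]
  [68, 61, ∞]
Answer: T* = [[∞, 61, 64], [68, ∞, 86], [68, 61, ∞]]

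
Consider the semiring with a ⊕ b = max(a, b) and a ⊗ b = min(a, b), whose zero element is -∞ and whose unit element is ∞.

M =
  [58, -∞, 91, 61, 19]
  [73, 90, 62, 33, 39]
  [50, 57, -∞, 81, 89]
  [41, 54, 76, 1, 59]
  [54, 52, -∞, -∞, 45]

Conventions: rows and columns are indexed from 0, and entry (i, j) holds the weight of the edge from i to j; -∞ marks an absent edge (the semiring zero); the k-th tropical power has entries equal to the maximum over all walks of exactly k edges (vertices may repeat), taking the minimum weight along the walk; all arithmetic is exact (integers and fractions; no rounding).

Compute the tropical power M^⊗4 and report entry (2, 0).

M^⊗2:
  [58, 57, 61, 81, 89]
  [73, 90, 73, 62, 62]
  [57, 57, 76, 50, 59]
  [54, 57, 54, 76, 76]
  [54, 52, 54, 54, 45]
M^⊗3:
  [58, 57, 76, 61, 61]
  [73, 90, 73, 73, 73]
  [57, 57, 57, 76, 76]
  [57, 57, 76, 54, 59]
  [54, 54, 54, 54, 54]
M^⊗4:
  [58, 57, 61, 76, 76]
  [73, 90, 73, 73, 73]
  [57, 57, 76, 57, 59]
  [57, 57, 57, 76, 76]
  [54, 54, 54, 54, 54]
Key observation: the optimum is the walk 2->1->1->1->0, with weight 57 min 90 min 90 min 73 = 57.
Optimal value attained by: walk 2->1->1->1->0.
Answer: (M^⊗4)[2][0] = 57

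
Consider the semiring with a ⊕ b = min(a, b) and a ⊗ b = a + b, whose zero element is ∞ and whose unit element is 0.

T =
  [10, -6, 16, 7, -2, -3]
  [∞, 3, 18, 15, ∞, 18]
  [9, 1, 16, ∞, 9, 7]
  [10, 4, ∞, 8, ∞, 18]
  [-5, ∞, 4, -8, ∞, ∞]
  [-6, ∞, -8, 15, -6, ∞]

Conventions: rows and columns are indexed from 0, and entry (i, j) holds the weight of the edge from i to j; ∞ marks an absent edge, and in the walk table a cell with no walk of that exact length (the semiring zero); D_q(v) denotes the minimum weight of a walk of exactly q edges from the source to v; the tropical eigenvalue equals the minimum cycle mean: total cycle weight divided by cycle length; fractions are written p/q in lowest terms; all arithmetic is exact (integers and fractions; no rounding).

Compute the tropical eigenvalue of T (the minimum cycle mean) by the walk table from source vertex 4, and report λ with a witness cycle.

q=0: [∞, ∞, ∞, ∞, 0, ∞]
q=1: [-5, ∞, 4, -8, ∞, ∞]
q=2: [2, -11, 11, 0, -7, -8]
q=3: [-14, -8, -16, -15, -14, -1]
q=4: [-19, -20, -10, -22, -16, -17]
q=5: [-23, -25, -25, -24, -23, -22]
q=6: [-28, -29, -30, -31, -28, -26]
Optimal cycle mean attained by: cycle 0->5->4->0, total (-3) + (-6) + (-5), length 3.
Answer: λ = -14/3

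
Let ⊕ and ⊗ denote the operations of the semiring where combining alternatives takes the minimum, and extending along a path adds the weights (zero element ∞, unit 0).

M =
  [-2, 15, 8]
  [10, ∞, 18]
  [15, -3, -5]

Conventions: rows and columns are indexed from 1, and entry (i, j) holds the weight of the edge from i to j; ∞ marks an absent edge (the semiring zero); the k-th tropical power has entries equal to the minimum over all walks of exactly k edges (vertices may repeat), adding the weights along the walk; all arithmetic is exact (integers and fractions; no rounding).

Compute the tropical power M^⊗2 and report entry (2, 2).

M^⊗2:
  [-4, 5, 3]
  [8, 15, 13]
  [7, -8, -10]
Key observation: the optimum is the walk 2->3->2, with weight 18 + (-3) = 15.
Optimal value attained by: walk 2->3->2.
Answer: (M^⊗2)[2][2] = 15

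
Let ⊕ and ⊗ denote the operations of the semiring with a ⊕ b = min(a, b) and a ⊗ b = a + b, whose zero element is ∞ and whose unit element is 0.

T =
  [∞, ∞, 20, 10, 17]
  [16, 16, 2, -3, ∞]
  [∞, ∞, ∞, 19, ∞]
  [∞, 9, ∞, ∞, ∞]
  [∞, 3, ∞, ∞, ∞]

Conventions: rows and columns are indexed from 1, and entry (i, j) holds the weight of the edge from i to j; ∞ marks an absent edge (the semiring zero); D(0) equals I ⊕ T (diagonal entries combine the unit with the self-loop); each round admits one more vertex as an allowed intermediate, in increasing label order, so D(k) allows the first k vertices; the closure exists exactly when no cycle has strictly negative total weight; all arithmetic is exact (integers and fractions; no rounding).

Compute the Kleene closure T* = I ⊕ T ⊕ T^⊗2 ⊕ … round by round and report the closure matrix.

D(0):
  [0, ∞, 20, 10, 17]
  [16, 0, 2, -3, ∞]
  [∞, ∞, 0, 19, ∞]
  [∞, 9, ∞, 0, ∞]
  [∞, 3, ∞, ∞, 0]
D(1):
  [0, ∞, 20, 10, 17]
  [16, 0, 2, -3, 33]
  [∞, ∞, 0, 19, ∞]
  [∞, 9, ∞, 0, ∞]
  [∞, 3, ∞, ∞, 0]
D(2):
  [0, ∞, 20, 10, 17]
  [16, 0, 2, -3, 33]
  [∞, ∞, 0, 19, ∞]
  [25, 9, 11, 0, 42]
  [19, 3, 5, 0, 0]
D(3):
  [0, ∞, 20, 10, 17]
  [16, 0, 2, -3, 33]
  [∞, ∞, 0, 19, ∞]
  [25, 9, 11, 0, 42]
  [19, 3, 5, 0, 0]
D(4):
  [0, 19, 20, 10, 17]
  [16, 0, 2, -3, 33]
  [44, 28, 0, 19, 61]
  [25, 9, 11, 0, 42]
  [19, 3, 5, 0, 0]
D(5):
  [0, 19, 20, 10, 17]
  [16, 0, 2, -3, 33]
  [44, 28, 0, 19, 61]
  [25, 9, 11, 0, 42]
  [19, 3, 5, 0, 0]
Answer: T* = [[0, 19, 20, 10, 17], [16, 0, 2, -3, 33], [44, 28, 0, 19, 61], [25, 9, 11, 0, 42], [19, 3, 5, 0, 0]]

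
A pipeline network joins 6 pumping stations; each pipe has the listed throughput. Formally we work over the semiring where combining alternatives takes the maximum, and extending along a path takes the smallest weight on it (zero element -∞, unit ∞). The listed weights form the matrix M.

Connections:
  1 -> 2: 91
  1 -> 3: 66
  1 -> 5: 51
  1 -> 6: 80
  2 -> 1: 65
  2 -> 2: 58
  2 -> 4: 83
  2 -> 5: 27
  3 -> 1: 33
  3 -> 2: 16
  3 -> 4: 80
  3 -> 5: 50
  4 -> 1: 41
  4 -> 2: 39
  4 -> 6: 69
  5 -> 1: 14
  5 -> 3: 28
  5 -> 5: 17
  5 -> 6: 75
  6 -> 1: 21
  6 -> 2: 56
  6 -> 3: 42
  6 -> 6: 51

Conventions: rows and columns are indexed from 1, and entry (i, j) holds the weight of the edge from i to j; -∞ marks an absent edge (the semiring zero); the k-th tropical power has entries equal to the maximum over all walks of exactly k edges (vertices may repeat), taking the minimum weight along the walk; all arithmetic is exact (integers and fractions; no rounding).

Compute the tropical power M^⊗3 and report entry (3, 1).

M^⊗2:
  [65, 58, 42, 83, 50, 51]
  [58, 65, 65, 58, 51, 69]
  [41, 39, 33, 16, 33, 69]
  [39, 56, 42, 39, 41, 51]
  [28, 56, 42, 28, 28, 51]
  [56, 56, 42, 56, 42, 51]
M^⊗3:
  [58, 65, 65, 58, 51, 69]
  [65, 58, 58, 65, 51, 58]
  [39, 56, 42, 39, 41, 51]
  [56, 56, 42, 56, 42, 51]
  [56, 56, 42, 56, 42, 51]
  [56, 56, 56, 56, 51, 56]
Key observation: the optimum is the walk 3->4->2->1, with weight 80 min 39 min 65 = 39.
Optimal value attained by: walk 3->4->2->1.
Answer: (M^⊗3)[3][1] = 39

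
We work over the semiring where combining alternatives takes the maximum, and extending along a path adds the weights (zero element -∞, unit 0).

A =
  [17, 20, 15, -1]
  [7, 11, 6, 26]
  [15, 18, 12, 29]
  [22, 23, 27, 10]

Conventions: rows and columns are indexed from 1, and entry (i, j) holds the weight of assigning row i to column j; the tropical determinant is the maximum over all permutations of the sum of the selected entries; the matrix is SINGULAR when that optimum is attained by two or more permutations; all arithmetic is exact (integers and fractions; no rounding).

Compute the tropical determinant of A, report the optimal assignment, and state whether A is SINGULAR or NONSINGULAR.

σ = (1, 2, 3, 4): 17 + 11 + 12 + 10 = 50
σ = (1, 2, 4, 3): 17 + 11 + 29 + 27 = 84
σ = (1, 3, 2, 4): 17 + 6 + 18 + 10 = 51
σ = (1, 3, 4, 2): 17 + 6 + 29 + 23 = 75
σ = (1, 4, 2, 3): 17 + 26 + 18 + 27 = 88
σ = (1, 4, 3, 2): 17 + 26 + 12 + 23 = 78
σ = (2, 1, 3, 4): 20 + 7 + 12 + 10 = 49
σ = (2, 1, 4, 3): 20 + 7 + 29 + 27 = 83
σ = (2, 3, 1, 4): 20 + 6 + 15 + 10 = 51
σ = (2, 3, 4, 1): 20 + 6 + 29 + 22 = 77
σ = (2, 4, 1, 3): 20 + 26 + 15 + 27 = 88
σ = (2, 4, 3, 1): 20 + 26 + 12 + 22 = 80
σ = (3, 1, 2, 4): 15 + 7 + 18 + 10 = 50
σ = (3, 1, 4, 2): 15 + 7 + 29 + 23 = 74
σ = (3, 2, 1, 4): 15 + 11 + 15 + 10 = 51
σ = (3, 2, 4, 1): 15 + 11 + 29 + 22 = 77
σ = (3, 4, 1, 2): 15 + 26 + 15 + 23 = 79
σ = (3, 4, 2, 1): 15 + 26 + 18 + 22 = 81
σ = (4, 1, 2, 3): (-1) + 7 + 18 + 27 = 51
σ = (4, 1, 3, 2): (-1) + 7 + 12 + 23 = 41
σ = (4, 2, 1, 3): (-1) + 11 + 15 + 27 = 52
σ = (4, 2, 3, 1): (-1) + 11 + 12 + 22 = 44
σ = (4, 3, 1, 2): (-1) + 6 + 15 + 23 = 43
σ = (4, 3, 2, 1): (-1) + 6 + 18 + 22 = 45
Optimal value attained by: σ = (1, 4, 2, 3).
Answer: det⊕(A) = 88; verdict: SINGULAR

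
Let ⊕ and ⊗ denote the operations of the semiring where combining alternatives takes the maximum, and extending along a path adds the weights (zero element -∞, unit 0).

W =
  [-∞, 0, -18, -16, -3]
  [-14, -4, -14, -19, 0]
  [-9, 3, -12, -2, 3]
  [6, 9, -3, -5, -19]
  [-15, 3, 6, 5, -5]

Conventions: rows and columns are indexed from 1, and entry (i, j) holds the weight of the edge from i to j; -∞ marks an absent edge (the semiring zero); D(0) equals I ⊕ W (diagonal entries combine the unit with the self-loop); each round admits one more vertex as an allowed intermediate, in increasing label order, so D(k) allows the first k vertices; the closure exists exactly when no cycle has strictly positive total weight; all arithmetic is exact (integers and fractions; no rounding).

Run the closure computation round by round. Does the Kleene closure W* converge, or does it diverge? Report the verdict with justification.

D(0):
  [0, 0, -18, -16, -3]
  [-14, 0, -14, -19, 0]
  [-9, 3, 0, -2, 3]
  [6, 9, -3, 0, -19]
  [-15, 3, 6, 5, 0]
D(1):
  [0, 0, -18, -16, -3]
  [-14, 0, -14, -19, 0]
  [-9, 3, 0, -2, 3]
  [6, 9, -3, 0, 3]
  [-15, 3, 6, 5, 0]
Detection: at round 2, diagonal entry (5, 5) turns strictly positive.
Key observation: the cycle 5->2->5 has total weight 3 + 0, which is strictly positive.
Answer: DIVERGES — positive cycle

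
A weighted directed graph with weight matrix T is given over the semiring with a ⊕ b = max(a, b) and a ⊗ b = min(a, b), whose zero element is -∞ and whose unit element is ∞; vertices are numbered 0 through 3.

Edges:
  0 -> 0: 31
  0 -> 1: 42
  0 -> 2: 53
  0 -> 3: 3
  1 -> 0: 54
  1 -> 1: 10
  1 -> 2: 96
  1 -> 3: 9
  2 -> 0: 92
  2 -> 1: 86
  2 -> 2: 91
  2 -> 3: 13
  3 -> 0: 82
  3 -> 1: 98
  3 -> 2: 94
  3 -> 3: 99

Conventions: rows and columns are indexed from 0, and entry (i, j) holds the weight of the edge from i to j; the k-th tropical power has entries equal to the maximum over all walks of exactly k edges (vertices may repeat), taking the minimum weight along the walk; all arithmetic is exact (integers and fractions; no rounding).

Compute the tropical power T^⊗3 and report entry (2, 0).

T^⊗2:
  [53, 53, 53, 13]
  [92, 86, 91, 13]
  [91, 86, 91, 13]
  [92, 98, 96, 99]
T^⊗3:
  [53, 53, 53, 13]
  [91, 86, 91, 13]
  [91, 86, 91, 13]
  [92, 98, 96, 99]
Key observation: the optimum is the walk 2->2->2->0, with weight 91 min 91 min 92 = 91.
Optimal value attained by: walk 2->2->2->0.
Answer: (T^⊗3)[2][0] = 91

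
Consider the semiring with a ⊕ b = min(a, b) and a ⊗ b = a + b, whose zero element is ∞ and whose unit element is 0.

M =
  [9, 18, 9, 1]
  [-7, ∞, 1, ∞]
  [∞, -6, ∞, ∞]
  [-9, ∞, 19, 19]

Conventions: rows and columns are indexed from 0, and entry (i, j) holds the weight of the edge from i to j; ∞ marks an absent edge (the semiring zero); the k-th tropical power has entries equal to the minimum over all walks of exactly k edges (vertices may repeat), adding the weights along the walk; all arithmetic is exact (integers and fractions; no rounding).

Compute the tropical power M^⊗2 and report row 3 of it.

M^⊗2:
  [-8, 3, 18, 10]
  [2, -5, 2, -6]
  [-13, ∞, -5, ∞]
  [0, 9, 0, -8]
Answer: row 3 of M^⊗2 = [0, 9, 0, -8]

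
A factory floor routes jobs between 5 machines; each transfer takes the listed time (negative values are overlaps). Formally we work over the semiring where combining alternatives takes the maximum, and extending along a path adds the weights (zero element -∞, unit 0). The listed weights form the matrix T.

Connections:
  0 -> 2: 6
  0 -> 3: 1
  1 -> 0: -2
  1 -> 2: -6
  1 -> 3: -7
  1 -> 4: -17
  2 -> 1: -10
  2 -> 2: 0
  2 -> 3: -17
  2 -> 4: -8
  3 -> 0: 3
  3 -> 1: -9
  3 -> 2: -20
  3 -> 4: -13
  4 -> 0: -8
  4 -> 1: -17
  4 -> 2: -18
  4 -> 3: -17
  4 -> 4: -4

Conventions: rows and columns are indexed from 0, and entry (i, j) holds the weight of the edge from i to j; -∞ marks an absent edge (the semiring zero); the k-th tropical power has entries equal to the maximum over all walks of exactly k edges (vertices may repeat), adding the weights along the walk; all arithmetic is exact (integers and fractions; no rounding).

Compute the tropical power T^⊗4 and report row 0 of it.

T^⊗2:
  [4, -4, 6, -11, -2]
  [-4, -16, 4, -1, -14]
  [-12, -10, 0, -17, -8]
  [-11, -30, 9, 4, -17]
  [-12, -21, -2, -7, -8]
T^⊗3:
  [-6, -4, 10, 5, -2]
  [2, -6, 4, -3, -4]
  [-12, -10, 0, -11, -8]
  [7, -1, 9, -8, 1]
  [-4, -12, -2, -11, -10]
T^⊗4:
  [8, 0, 10, -5, 2]
  [0, -6, 8, 3, -4]
  [-8, -10, 0, -11, -8]
  [-3, -1, 13, 8, 1]
  [-8, -12, 2, -3, -10]
Answer: row 0 of T^⊗4 = [8, 0, 10, -5, 2]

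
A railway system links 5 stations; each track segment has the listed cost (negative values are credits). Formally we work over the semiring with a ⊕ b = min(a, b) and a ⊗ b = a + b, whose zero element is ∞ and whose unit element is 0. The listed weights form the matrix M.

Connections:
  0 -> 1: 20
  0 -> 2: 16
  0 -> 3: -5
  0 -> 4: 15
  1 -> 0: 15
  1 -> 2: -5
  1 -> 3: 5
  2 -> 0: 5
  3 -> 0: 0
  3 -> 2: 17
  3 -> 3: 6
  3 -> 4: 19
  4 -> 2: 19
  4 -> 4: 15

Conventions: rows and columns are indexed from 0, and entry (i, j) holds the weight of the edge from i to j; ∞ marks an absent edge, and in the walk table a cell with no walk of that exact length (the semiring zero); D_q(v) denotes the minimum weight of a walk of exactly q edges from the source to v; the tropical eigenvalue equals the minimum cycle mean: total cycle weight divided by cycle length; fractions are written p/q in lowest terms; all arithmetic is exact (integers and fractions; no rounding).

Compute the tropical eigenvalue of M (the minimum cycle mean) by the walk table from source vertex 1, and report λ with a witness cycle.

q=0: [∞, 0, ∞, ∞, ∞]
q=1: [15, ∞, -5, 5, ∞]
q=2: [0, 35, 22, 10, 24]
q=3: [10, 20, 16, -5, 15]
q=4: [-5, 30, 12, 1, 14]
q=5: [1, 15, 11, -10, 10]
Optimal cycle mean attained by: cycle 0->3->0, total (-5) + 0, length 2.
Answer: λ = -5/2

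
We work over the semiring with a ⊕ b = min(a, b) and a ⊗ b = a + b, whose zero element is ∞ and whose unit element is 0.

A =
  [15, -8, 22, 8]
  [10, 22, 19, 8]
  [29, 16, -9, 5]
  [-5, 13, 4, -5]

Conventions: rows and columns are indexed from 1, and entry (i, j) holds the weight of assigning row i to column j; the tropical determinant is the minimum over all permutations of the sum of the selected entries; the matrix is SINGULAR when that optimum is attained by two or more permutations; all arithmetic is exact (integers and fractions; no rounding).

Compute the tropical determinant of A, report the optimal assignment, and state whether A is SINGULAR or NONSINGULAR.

σ = (1, 2, 3, 4): 15 + 22 + (-9) + (-5) = 23
σ = (1, 2, 4, 3): 15 + 22 + 5 + 4 = 46
σ = (1, 3, 2, 4): 15 + 19 + 16 + (-5) = 45
σ = (1, 3, 4, 2): 15 + 19 + 5 + 13 = 52
σ = (1, 4, 2, 3): 15 + 8 + 16 + 4 = 43
σ = (1, 4, 3, 2): 15 + 8 + (-9) + 13 = 27
σ = (2, 1, 3, 4): (-8) + 10 + (-9) + (-5) = -12
σ = (2, 1, 4, 3): (-8) + 10 + 5 + 4 = 11
σ = (2, 3, 1, 4): (-8) + 19 + 29 + (-5) = 35
σ = (2, 3, 4, 1): (-8) + 19 + 5 + (-5) = 11
σ = (2, 4, 1, 3): (-8) + 8 + 29 + 4 = 33
σ = (2, 4, 3, 1): (-8) + 8 + (-9) + (-5) = -14
σ = (3, 1, 2, 4): 22 + 10 + 16 + (-5) = 43
σ = (3, 1, 4, 2): 22 + 10 + 5 + 13 = 50
σ = (3, 2, 1, 4): 22 + 22 + 29 + (-5) = 68
σ = (3, 2, 4, 1): 22 + 22 + 5 + (-5) = 44
σ = (3, 4, 1, 2): 22 + 8 + 29 + 13 = 72
σ = (3, 4, 2, 1): 22 + 8 + 16 + (-5) = 41
σ = (4, 1, 2, 3): 8 + 10 + 16 + 4 = 38
σ = (4, 1, 3, 2): 8 + 10 + (-9) + 13 = 22
σ = (4, 2, 1, 3): 8 + 22 + 29 + 4 = 63
σ = (4, 2, 3, 1): 8 + 22 + (-9) + (-5) = 16
σ = (4, 3, 1, 2): 8 + 19 + 29 + 13 = 69
σ = (4, 3, 2, 1): 8 + 19 + 16 + (-5) = 38
Optimal value attained by: σ = (2, 4, 3, 1).
Answer: det⊕(A) = -14; verdict: NONSINGULAR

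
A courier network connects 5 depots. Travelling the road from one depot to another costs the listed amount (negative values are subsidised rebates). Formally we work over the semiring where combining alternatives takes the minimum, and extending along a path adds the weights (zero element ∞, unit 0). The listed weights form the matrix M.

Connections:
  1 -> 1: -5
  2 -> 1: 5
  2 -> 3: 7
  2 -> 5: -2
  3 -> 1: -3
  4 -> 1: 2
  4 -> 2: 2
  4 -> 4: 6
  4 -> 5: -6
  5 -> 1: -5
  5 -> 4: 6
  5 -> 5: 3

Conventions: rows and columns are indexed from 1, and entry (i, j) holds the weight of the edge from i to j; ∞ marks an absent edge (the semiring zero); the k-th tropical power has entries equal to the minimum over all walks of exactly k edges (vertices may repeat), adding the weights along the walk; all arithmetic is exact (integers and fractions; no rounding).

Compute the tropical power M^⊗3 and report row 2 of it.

M^⊗2:
  [-10, ∞, ∞, ∞, ∞]
  [-7, ∞, ∞, 4, 1]
  [-8, ∞, ∞, ∞, ∞]
  [-11, 8, 9, 0, -3]
  [-10, 8, ∞, 9, 0]
M^⊗3:
  [-15, ∞, ∞, ∞, ∞]
  [-12, 6, ∞, 7, -2]
  [-13, ∞, ∞, ∞, ∞]
  [-16, 2, 15, 3, -6]
  [-15, 11, 15, 6, 3]
Answer: row 2 of M^⊗3 = [-12, 6, ∞, 7, -2]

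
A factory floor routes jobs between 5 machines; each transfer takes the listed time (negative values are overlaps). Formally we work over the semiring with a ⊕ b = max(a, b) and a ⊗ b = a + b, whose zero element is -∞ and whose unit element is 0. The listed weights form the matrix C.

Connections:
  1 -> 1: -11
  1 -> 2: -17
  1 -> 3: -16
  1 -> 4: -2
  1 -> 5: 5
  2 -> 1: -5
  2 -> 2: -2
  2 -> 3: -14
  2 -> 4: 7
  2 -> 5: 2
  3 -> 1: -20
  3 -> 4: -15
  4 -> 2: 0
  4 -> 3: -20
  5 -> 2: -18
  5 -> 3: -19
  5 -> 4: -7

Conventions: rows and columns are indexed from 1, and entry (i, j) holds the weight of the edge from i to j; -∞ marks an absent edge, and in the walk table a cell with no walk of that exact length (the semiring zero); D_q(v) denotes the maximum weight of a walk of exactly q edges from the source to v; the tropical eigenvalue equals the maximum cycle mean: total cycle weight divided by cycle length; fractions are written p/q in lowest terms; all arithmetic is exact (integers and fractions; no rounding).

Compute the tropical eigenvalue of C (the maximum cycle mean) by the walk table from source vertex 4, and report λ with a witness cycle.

q=0: [-∞, -∞, -∞, 0, -∞]
q=1: [-∞, 0, -20, -∞, -∞]
q=2: [-5, -2, -14, 7, 2]
q=3: [-7, 7, -13, 5, 0]
q=4: [2, 5, -7, 14, 9]
q=5: [0, 14, -6, 12, 7]
Optimal cycle mean attained by: cycle 2->4->2, total 7 + 0, length 2.
Answer: λ = 7/2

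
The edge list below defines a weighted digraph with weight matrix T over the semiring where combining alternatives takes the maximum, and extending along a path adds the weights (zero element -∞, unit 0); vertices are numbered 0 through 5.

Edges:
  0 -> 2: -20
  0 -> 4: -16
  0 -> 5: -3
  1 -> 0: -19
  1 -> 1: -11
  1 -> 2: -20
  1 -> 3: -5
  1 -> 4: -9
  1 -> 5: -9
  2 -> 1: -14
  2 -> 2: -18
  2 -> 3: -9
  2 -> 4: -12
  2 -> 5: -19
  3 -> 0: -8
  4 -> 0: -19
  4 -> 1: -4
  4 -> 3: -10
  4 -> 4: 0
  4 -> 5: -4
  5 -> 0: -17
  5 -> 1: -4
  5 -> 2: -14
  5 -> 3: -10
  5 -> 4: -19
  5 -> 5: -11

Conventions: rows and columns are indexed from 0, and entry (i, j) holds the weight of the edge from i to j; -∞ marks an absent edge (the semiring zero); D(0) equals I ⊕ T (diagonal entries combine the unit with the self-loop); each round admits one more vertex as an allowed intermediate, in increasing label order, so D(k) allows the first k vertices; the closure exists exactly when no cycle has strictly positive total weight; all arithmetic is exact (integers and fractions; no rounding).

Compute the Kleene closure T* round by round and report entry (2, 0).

D(0):
  [0, -∞, -20, -∞, -16, -3]
  [-19, 0, -20, -5, -9, -9]
  [-∞, -14, 0, -9, -12, -19]
  [-8, -∞, -∞, 0, -∞, -∞]
  [-19, -4, -∞, -10, 0, -4]
  [-17, -4, -14, -10, -19, 0]
D(1):
  [0, -∞, -20, -∞, -16, -3]
  [-19, 0, -20, -5, -9, -9]
  [-∞, -14, 0, -9, -12, -19]
  [-8, -∞, -28, 0, -24, -11]
  [-19, -4, -39, -10, 0, -4]
  [-17, -4, -14, -10, -19, 0]
D(2):
  [0, -∞, -20, -∞, -16, -3]
  [-19, 0, -20, -5, -9, -9]
  [-33, -14, 0, -9, -12, -19]
  [-8, -∞, -28, 0, -24, -11]
  [-19, -4, -24, -9, 0, -4]
  [-17, -4, -14, -9, -13, 0]
D(3):
  [0, -34, -20, -29, -16, -3]
  [-19, 0, -20, -5, -9, -9]
  [-33, -14, 0, -9, -12, -19]
  [-8, -42, -28, 0, -24, -11]
  [-19, -4, -24, -9, 0, -4]
  [-17, -4, -14, -9, -13, 0]
D(4):
  [0, -34, -20, -29, -16, -3]
  [-13, 0, -20, -5, -9, -9]
  [-17, -14, 0, -9, -12, -19]
  [-8, -42, -28, 0, -24, -11]
  [-17, -4, -24, -9, 0, -4]
  [-17, -4, -14, -9, -13, 0]
D(5):
  [0, -20, -20, -25, -16, -3]
  [-13, 0, -20, -5, -9, -9]
  [-17, -14, 0, -9, -12, -16]
  [-8, -28, -28, 0, -24, -11]
  [-17, -4, -24, -9, 0, -4]
  [-17, -4, -14, -9, -13, 0]
D(6):
  [0, -7, -17, -12, -16, -3]
  [-13, 0, -20, -5, -9, -9]
  [-17, -14, 0, -9, -12, -16]
  [-8, -15, -25, 0, -24, -11]
  [-17, -4, -18, -9, 0, -4]
  [-17, -4, -14, -9, -13, 0]
Answer: T*[2][0] = -17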